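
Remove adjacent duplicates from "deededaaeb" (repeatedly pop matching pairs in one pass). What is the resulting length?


Input: deededaaeb
Stack-based adjacent duplicate removal:
  Read 'd': push. Stack: d
  Read 'e': push. Stack: de
  Read 'e': matches stack top 'e' => pop. Stack: d
  Read 'd': matches stack top 'd' => pop. Stack: (empty)
  Read 'e': push. Stack: e
  Read 'd': push. Stack: ed
  Read 'a': push. Stack: eda
  Read 'a': matches stack top 'a' => pop. Stack: ed
  Read 'e': push. Stack: ede
  Read 'b': push. Stack: edeb
Final stack: "edeb" (length 4)

4


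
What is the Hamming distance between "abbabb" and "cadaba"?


Comparing "abbabb" and "cadaba" position by position:
  Position 0: 'a' vs 'c' => differ
  Position 1: 'b' vs 'a' => differ
  Position 2: 'b' vs 'd' => differ
  Position 3: 'a' vs 'a' => same
  Position 4: 'b' vs 'b' => same
  Position 5: 'b' vs 'a' => differ
Total differences (Hamming distance): 4

4


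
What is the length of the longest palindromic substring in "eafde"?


Input: "eafde"
Checking substrings for palindromes:
  No multi-char palindromic substrings found
Longest palindromic substring: "e" with length 1

1


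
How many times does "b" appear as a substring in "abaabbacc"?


Searching for "b" in "abaabbacc"
Scanning each position:
  Position 0: "a" => no
  Position 1: "b" => MATCH
  Position 2: "a" => no
  Position 3: "a" => no
  Position 4: "b" => MATCH
  Position 5: "b" => MATCH
  Position 6: "a" => no
  Position 7: "c" => no
  Position 8: "c" => no
Total occurrences: 3

3


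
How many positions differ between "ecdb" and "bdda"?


Comparing "ecdb" and "bdda" position by position:
  Position 0: 'e' vs 'b' => DIFFER
  Position 1: 'c' vs 'd' => DIFFER
  Position 2: 'd' vs 'd' => same
  Position 3: 'b' vs 'a' => DIFFER
Positions that differ: 3

3


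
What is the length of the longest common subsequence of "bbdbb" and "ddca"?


LCS of "bbdbb" and "ddca"
DP table:
           d    d    c    a
      0    0    0    0    0
  b   0    0    0    0    0
  b   0    0    0    0    0
  d   0    1    1    1    1
  b   0    1    1    1    1
  b   0    1    1    1    1
LCS length = dp[5][4] = 1

1


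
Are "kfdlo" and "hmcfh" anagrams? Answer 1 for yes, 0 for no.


Strings: "kfdlo", "hmcfh"
Sorted first:  dfklo
Sorted second: cfhhm
Differ at position 0: 'd' vs 'c' => not anagrams

0


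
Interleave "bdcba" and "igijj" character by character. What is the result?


Interleaving "bdcba" and "igijj":
  Position 0: 'b' from first, 'i' from second => "bi"
  Position 1: 'd' from first, 'g' from second => "dg"
  Position 2: 'c' from first, 'i' from second => "ci"
  Position 3: 'b' from first, 'j' from second => "bj"
  Position 4: 'a' from first, 'j' from second => "aj"
Result: bidgcibjaj

bidgcibjaj


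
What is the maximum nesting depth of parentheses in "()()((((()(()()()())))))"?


Input: "()()((((()(()()()())))))"
Tracking depth:
  Position 0 '(': depth becomes 1
  Position 1 ')': depth becomes 0
  Position 2 '(': depth becomes 1
  Position 3 ')': depth becomes 0
  Position 4 '(': depth becomes 1
  Position 5 '(': depth becomes 2
  Position 6 '(': depth becomes 3
  Position 7 '(': depth becomes 4
  Position 8 '(': depth becomes 5
  Position 9 ')': depth becomes 4
  Position 10 '(': depth becomes 5
  Position 11 '(': depth becomes 6
  Position 12 ')': depth becomes 5
  Position 13 '(': depth becomes 6
  Position 14 ')': depth becomes 5
  Position 15 '(': depth becomes 6
  Position 16 ')': depth becomes 5
  Position 17 '(': depth becomes 6
  Position 18 ')': depth becomes 5
  Position 19 ')': depth becomes 4
  Position 20 ')': depth becomes 3
  Position 21 ')': depth becomes 2
  Position 22 ')': depth becomes 1
  Position 23 ')': depth becomes 0
Maximum depth reached: 6

6


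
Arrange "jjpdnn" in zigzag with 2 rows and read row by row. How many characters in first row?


Zigzag "jjpdnn" into 2 rows:
Placing characters:
  'j' => row 0
  'j' => row 1
  'p' => row 0
  'd' => row 1
  'n' => row 0
  'n' => row 1
Rows:
  Row 0: "jpn"
  Row 1: "jdn"
First row length: 3

3


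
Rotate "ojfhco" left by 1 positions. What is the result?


Input: "ojfhco", rotate left by 1
First 1 characters: "o"
Remaining characters: "jfhco"
Concatenate remaining + first: "jfhco" + "o" = "jfhcoo"

jfhcoo


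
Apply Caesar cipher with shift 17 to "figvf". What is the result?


Caesar cipher: shift "figvf" by 17
  'f' (pos 5) + 17 = pos 22 = 'w'
  'i' (pos 8) + 17 = pos 25 = 'z'
  'g' (pos 6) + 17 = pos 23 = 'x'
  'v' (pos 21) + 17 = pos 12 = 'm'
  'f' (pos 5) + 17 = pos 22 = 'w'
Result: wzxmw

wzxmw


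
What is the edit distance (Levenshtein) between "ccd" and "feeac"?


Computing edit distance: "ccd" -> "feeac"
DP table:
           f    e    e    a    c
      0    1    2    3    4    5
  c   1    1    2    3    4    4
  c   2    2    2    3    4    4
  d   3    3    3    3    4    5
Edit distance = dp[3][5] = 5

5


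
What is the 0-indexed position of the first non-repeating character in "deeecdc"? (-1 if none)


Input: deeecdc
Character frequencies:
  'c': 2
  'd': 2
  'e': 3
Scanning left to right for freq == 1:
  Position 0 ('d'): freq=2, skip
  Position 1 ('e'): freq=3, skip
  Position 2 ('e'): freq=3, skip
  Position 3 ('e'): freq=3, skip
  Position 4 ('c'): freq=2, skip
  Position 5 ('d'): freq=2, skip
  Position 6 ('c'): freq=2, skip
  No unique character found => answer = -1

-1


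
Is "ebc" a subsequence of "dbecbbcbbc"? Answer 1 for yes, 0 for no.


Check if "ebc" is a subsequence of "dbecbbcbbc"
Greedy scan:
  Position 0 ('d'): no match needed
  Position 1 ('b'): no match needed
  Position 2 ('e'): matches sub[0] = 'e'
  Position 3 ('c'): no match needed
  Position 4 ('b'): matches sub[1] = 'b'
  Position 5 ('b'): no match needed
  Position 6 ('c'): matches sub[2] = 'c'
  Position 7 ('b'): no match needed
  Position 8 ('b'): no match needed
  Position 9 ('c'): no match needed
All 3 characters matched => is a subsequence

1


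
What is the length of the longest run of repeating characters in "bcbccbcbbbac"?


Input: "bcbccbcbbbac"
Scanning for longest run:
  Position 1 ('c'): new char, reset run to 1
  Position 2 ('b'): new char, reset run to 1
  Position 3 ('c'): new char, reset run to 1
  Position 4 ('c'): continues run of 'c', length=2
  Position 5 ('b'): new char, reset run to 1
  Position 6 ('c'): new char, reset run to 1
  Position 7 ('b'): new char, reset run to 1
  Position 8 ('b'): continues run of 'b', length=2
  Position 9 ('b'): continues run of 'b', length=3
  Position 10 ('a'): new char, reset run to 1
  Position 11 ('c'): new char, reset run to 1
Longest run: 'b' with length 3

3


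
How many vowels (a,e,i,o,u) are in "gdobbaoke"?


Input: gdobbaoke
Checking each character:
  'g' at position 0: consonant
  'd' at position 1: consonant
  'o' at position 2: vowel (running total: 1)
  'b' at position 3: consonant
  'b' at position 4: consonant
  'a' at position 5: vowel (running total: 2)
  'o' at position 6: vowel (running total: 3)
  'k' at position 7: consonant
  'e' at position 8: vowel (running total: 4)
Total vowels: 4

4


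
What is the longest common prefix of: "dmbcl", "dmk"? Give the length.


Words: dmbcl, dmk
  Position 0: all 'd' => match
  Position 1: all 'm' => match
  Position 2: ('b', 'k') => mismatch, stop
LCP = "dm" (length 2)

2


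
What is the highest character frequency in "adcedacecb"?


Input: adcedacecb
Character counts:
  'a': 2
  'b': 1
  'c': 3
  'd': 2
  'e': 2
Maximum frequency: 3

3


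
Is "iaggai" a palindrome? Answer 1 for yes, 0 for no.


Input: iaggai
Reversed: iaggai
  Compare pos 0 ('i') with pos 5 ('i'): match
  Compare pos 1 ('a') with pos 4 ('a'): match
  Compare pos 2 ('g') with pos 3 ('g'): match
Result: palindrome

1


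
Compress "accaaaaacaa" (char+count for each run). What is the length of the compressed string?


Input: accaaaaacaa
Runs:
  'a' x 1 => "a1"
  'c' x 2 => "c2"
  'a' x 5 => "a5"
  'c' x 1 => "c1"
  'a' x 2 => "a2"
Compressed: "a1c2a5c1a2"
Compressed length: 10

10


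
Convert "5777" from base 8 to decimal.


Input: "5777" in base 8
Positional expansion:
  Digit '5' (value 5) x 8^3 = 2560
  Digit '7' (value 7) x 8^2 = 448
  Digit '7' (value 7) x 8^1 = 56
  Digit '7' (value 7) x 8^0 = 7
Sum = 3071

3071


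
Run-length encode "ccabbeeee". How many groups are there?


Input: ccabbeeee
Scanning for consecutive runs:
  Group 1: 'c' x 2 (positions 0-1)
  Group 2: 'a' x 1 (positions 2-2)
  Group 3: 'b' x 2 (positions 3-4)
  Group 4: 'e' x 4 (positions 5-8)
Total groups: 4

4


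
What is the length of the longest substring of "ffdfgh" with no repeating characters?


Input: "ffdfgh"
Sliding window (track last position of each char):
  Position 0 ('f'): window [0,0] length 1 -- new best
  Position 1 ('f'): repeat (last at 0), move window start to 1
  Position 1 ('f'): window [1,1] length 1
  Position 2 ('d'): window [1,2] length 2 -- new best
  Position 3 ('f'): repeat (last at 1), move window start to 2
  Position 3 ('f'): window [2,3] length 2
  Position 4 ('g'): window [2,4] length 3 -- new best
  Position 5 ('h'): window [2,5] length 4 -- new best
Longest substring with no repeats: "dfgh" with length 4

4


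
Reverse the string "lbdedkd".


Input: lbdedkd
Reading characters right to left:
  Position 6: 'd'
  Position 5: 'k'
  Position 4: 'd'
  Position 3: 'e'
  Position 2: 'd'
  Position 1: 'b'
  Position 0: 'l'
Reversed: dkdedbl

dkdedbl


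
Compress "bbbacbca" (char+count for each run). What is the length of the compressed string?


Input: bbbacbca
Runs:
  'b' x 3 => "b3"
  'a' x 1 => "a1"
  'c' x 1 => "c1"
  'b' x 1 => "b1"
  'c' x 1 => "c1"
  'a' x 1 => "a1"
Compressed: "b3a1c1b1c1a1"
Compressed length: 12

12


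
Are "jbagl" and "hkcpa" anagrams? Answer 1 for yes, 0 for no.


Strings: "jbagl", "hkcpa"
Sorted first:  abgjl
Sorted second: achkp
Differ at position 1: 'b' vs 'c' => not anagrams

0


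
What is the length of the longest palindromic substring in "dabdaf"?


Input: "dabdaf"
Checking substrings for palindromes:
  No multi-char palindromic substrings found
Longest palindromic substring: "d" with length 1

1


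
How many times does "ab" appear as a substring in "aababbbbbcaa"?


Searching for "ab" in "aababbbbbcaa"
Scanning each position:
  Position 0: "aa" => no
  Position 1: "ab" => MATCH
  Position 2: "ba" => no
  Position 3: "ab" => MATCH
  Position 4: "bb" => no
  Position 5: "bb" => no
  Position 6: "bb" => no
  Position 7: "bb" => no
  Position 8: "bc" => no
  Position 9: "ca" => no
  Position 10: "aa" => no
Total occurrences: 2

2


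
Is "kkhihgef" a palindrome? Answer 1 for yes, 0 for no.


Input: kkhihgef
Reversed: feghihkk
  Compare pos 0 ('k') with pos 7 ('f'): MISMATCH
  Compare pos 1 ('k') with pos 6 ('e'): MISMATCH
  Compare pos 2 ('h') with pos 5 ('g'): MISMATCH
  Compare pos 3 ('i') with pos 4 ('h'): MISMATCH
Result: not a palindrome

0


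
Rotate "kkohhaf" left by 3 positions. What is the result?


Input: "kkohhaf", rotate left by 3
First 3 characters: "kko"
Remaining characters: "hhaf"
Concatenate remaining + first: "hhaf" + "kko" = "hhafkko"

hhafkko


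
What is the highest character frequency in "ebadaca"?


Input: ebadaca
Character counts:
  'a': 3
  'b': 1
  'c': 1
  'd': 1
  'e': 1
Maximum frequency: 3

3


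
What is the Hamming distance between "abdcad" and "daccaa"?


Comparing "abdcad" and "daccaa" position by position:
  Position 0: 'a' vs 'd' => differ
  Position 1: 'b' vs 'a' => differ
  Position 2: 'd' vs 'c' => differ
  Position 3: 'c' vs 'c' => same
  Position 4: 'a' vs 'a' => same
  Position 5: 'd' vs 'a' => differ
Total differences (Hamming distance): 4

4


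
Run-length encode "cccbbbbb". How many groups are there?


Input: cccbbbbb
Scanning for consecutive runs:
  Group 1: 'c' x 3 (positions 0-2)
  Group 2: 'b' x 5 (positions 3-7)
Total groups: 2

2


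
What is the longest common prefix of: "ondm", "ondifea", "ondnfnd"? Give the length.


Words: ondm, ondifea, ondnfnd
  Position 0: all 'o' => match
  Position 1: all 'n' => match
  Position 2: all 'd' => match
  Position 3: ('m', 'i', 'n') => mismatch, stop
LCP = "ond" (length 3)

3


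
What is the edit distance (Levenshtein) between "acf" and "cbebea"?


Computing edit distance: "acf" -> "cbebea"
DP table:
           c    b    e    b    e    a
      0    1    2    3    4    5    6
  a   1    1    2    3    4    5    5
  c   2    1    2    3    4    5    6
  f   3    2    2    3    4    5    6
Edit distance = dp[3][6] = 6

6


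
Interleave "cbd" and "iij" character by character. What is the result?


Interleaving "cbd" and "iij":
  Position 0: 'c' from first, 'i' from second => "ci"
  Position 1: 'b' from first, 'i' from second => "bi"
  Position 2: 'd' from first, 'j' from second => "dj"
Result: cibidj

cibidj


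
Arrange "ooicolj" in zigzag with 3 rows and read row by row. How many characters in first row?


Zigzag "ooicolj" into 3 rows:
Placing characters:
  'o' => row 0
  'o' => row 1
  'i' => row 2
  'c' => row 1
  'o' => row 0
  'l' => row 1
  'j' => row 2
Rows:
  Row 0: "oo"
  Row 1: "ocl"
  Row 2: "ij"
First row length: 2

2


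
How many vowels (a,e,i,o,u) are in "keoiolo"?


Input: keoiolo
Checking each character:
  'k' at position 0: consonant
  'e' at position 1: vowel (running total: 1)
  'o' at position 2: vowel (running total: 2)
  'i' at position 3: vowel (running total: 3)
  'o' at position 4: vowel (running total: 4)
  'l' at position 5: consonant
  'o' at position 6: vowel (running total: 5)
Total vowels: 5

5


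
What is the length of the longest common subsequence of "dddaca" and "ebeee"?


LCS of "dddaca" and "ebeee"
DP table:
           e    b    e    e    e
      0    0    0    0    0    0
  d   0    0    0    0    0    0
  d   0    0    0    0    0    0
  d   0    0    0    0    0    0
  a   0    0    0    0    0    0
  c   0    0    0    0    0    0
  a   0    0    0    0    0    0
LCS length = dp[6][5] = 0

0


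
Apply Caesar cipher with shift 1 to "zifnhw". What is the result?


Caesar cipher: shift "zifnhw" by 1
  'z' (pos 25) + 1 = pos 0 = 'a'
  'i' (pos 8) + 1 = pos 9 = 'j'
  'f' (pos 5) + 1 = pos 6 = 'g'
  'n' (pos 13) + 1 = pos 14 = 'o'
  'h' (pos 7) + 1 = pos 8 = 'i'
  'w' (pos 22) + 1 = pos 23 = 'x'
Result: ajgoix

ajgoix


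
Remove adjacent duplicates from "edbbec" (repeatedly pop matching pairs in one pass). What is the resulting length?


Input: edbbec
Stack-based adjacent duplicate removal:
  Read 'e': push. Stack: e
  Read 'd': push. Stack: ed
  Read 'b': push. Stack: edb
  Read 'b': matches stack top 'b' => pop. Stack: ed
  Read 'e': push. Stack: ede
  Read 'c': push. Stack: edec
Final stack: "edec" (length 4)

4


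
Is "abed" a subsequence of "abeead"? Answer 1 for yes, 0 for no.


Check if "abed" is a subsequence of "abeead"
Greedy scan:
  Position 0 ('a'): matches sub[0] = 'a'
  Position 1 ('b'): matches sub[1] = 'b'
  Position 2 ('e'): matches sub[2] = 'e'
  Position 3 ('e'): no match needed
  Position 4 ('a'): no match needed
  Position 5 ('d'): matches sub[3] = 'd'
All 4 characters matched => is a subsequence

1


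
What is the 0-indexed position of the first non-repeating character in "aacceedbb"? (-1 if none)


Input: aacceedbb
Character frequencies:
  'a': 2
  'b': 2
  'c': 2
  'd': 1
  'e': 2
Scanning left to right for freq == 1:
  Position 0 ('a'): freq=2, skip
  Position 1 ('a'): freq=2, skip
  Position 2 ('c'): freq=2, skip
  Position 3 ('c'): freq=2, skip
  Position 4 ('e'): freq=2, skip
  Position 5 ('e'): freq=2, skip
  Position 6 ('d'): unique! => answer = 6

6


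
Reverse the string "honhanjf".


Input: honhanjf
Reading characters right to left:
  Position 7: 'f'
  Position 6: 'j'
  Position 5: 'n'
  Position 4: 'a'
  Position 3: 'h'
  Position 2: 'n'
  Position 1: 'o'
  Position 0: 'h'
Reversed: fjnahnoh

fjnahnoh


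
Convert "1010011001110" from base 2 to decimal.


Input: "1010011001110" in base 2
Positional expansion:
  Digit '1' (value 1) x 2^12 = 4096
  Digit '0' (value 0) x 2^11 = 0
  Digit '1' (value 1) x 2^10 = 1024
  Digit '0' (value 0) x 2^9 = 0
  Digit '0' (value 0) x 2^8 = 0
  Digit '1' (value 1) x 2^7 = 128
  Digit '1' (value 1) x 2^6 = 64
  Digit '0' (value 0) x 2^5 = 0
  Digit '0' (value 0) x 2^4 = 0
  Digit '1' (value 1) x 2^3 = 8
  Digit '1' (value 1) x 2^2 = 4
  Digit '1' (value 1) x 2^1 = 2
  Digit '0' (value 0) x 2^0 = 0
Sum = 5326

5326


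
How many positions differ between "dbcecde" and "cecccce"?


Comparing "dbcecde" and "cecccce" position by position:
  Position 0: 'd' vs 'c' => DIFFER
  Position 1: 'b' vs 'e' => DIFFER
  Position 2: 'c' vs 'c' => same
  Position 3: 'e' vs 'c' => DIFFER
  Position 4: 'c' vs 'c' => same
  Position 5: 'd' vs 'c' => DIFFER
  Position 6: 'e' vs 'e' => same
Positions that differ: 4

4


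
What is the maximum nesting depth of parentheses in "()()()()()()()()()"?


Input: "()()()()()()()()()"
Tracking depth:
  Position 0 '(': depth becomes 1
  Position 1 ')': depth becomes 0
  Position 2 '(': depth becomes 1
  Position 3 ')': depth becomes 0
  Position 4 '(': depth becomes 1
  Position 5 ')': depth becomes 0
  Position 6 '(': depth becomes 1
  Position 7 ')': depth becomes 0
  Position 8 '(': depth becomes 1
  Position 9 ')': depth becomes 0
  Position 10 '(': depth becomes 1
  Position 11 ')': depth becomes 0
  Position 12 '(': depth becomes 1
  Position 13 ')': depth becomes 0
  Position 14 '(': depth becomes 1
  Position 15 ')': depth becomes 0
  Position 16 '(': depth becomes 1
  Position 17 ')': depth becomes 0
Maximum depth reached: 1

1


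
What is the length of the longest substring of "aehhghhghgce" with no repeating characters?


Input: "aehhghhghgce"
Sliding window (track last position of each char):
  Position 0 ('a'): window [0,0] length 1 -- new best
  Position 1 ('e'): window [0,1] length 2 -- new best
  Position 2 ('h'): window [0,2] length 3 -- new best
  Position 3 ('h'): repeat (last at 2), move window start to 3
  Position 3 ('h'): window [3,3] length 1
  Position 4 ('g'): window [3,4] length 2
  Position 5 ('h'): repeat (last at 3), move window start to 4
  Position 5 ('h'): window [4,5] length 2
  Position 6 ('h'): repeat (last at 5), move window start to 6
  Position 6 ('h'): window [6,6] length 1
  Position 7 ('g'): window [6,7] length 2
  Position 8 ('h'): repeat (last at 6), move window start to 7
  Position 8 ('h'): window [7,8] length 2
  Position 9 ('g'): repeat (last at 7), move window start to 8
  Position 9 ('g'): window [8,9] length 2
  Position 10 ('c'): window [8,10] length 3
  Position 11 ('e'): window [8,11] length 4 -- new best
Longest substring with no repeats: "hgce" with length 4

4


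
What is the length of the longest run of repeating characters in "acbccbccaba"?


Input: "acbccbccaba"
Scanning for longest run:
  Position 1 ('c'): new char, reset run to 1
  Position 2 ('b'): new char, reset run to 1
  Position 3 ('c'): new char, reset run to 1
  Position 4 ('c'): continues run of 'c', length=2
  Position 5 ('b'): new char, reset run to 1
  Position 6 ('c'): new char, reset run to 1
  Position 7 ('c'): continues run of 'c', length=2
  Position 8 ('a'): new char, reset run to 1
  Position 9 ('b'): new char, reset run to 1
  Position 10 ('a'): new char, reset run to 1
Longest run: 'c' with length 2

2


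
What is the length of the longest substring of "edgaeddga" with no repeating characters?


Input: "edgaeddga"
Sliding window (track last position of each char):
  Position 0 ('e'): window [0,0] length 1 -- new best
  Position 1 ('d'): window [0,1] length 2 -- new best
  Position 2 ('g'): window [0,2] length 3 -- new best
  Position 3 ('a'): window [0,3] length 4 -- new best
  Position 4 ('e'): repeat (last at 0), move window start to 1
  Position 4 ('e'): window [1,4] length 4
  Position 5 ('d'): repeat (last at 1), move window start to 2
  Position 5 ('d'): window [2,5] length 4
  Position 6 ('d'): repeat (last at 5), move window start to 6
  Position 6 ('d'): window [6,6] length 1
  Position 7 ('g'): window [6,7] length 2
  Position 8 ('a'): window [6,8] length 3
Longest substring with no repeats: "edga" with length 4

4


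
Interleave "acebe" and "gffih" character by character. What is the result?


Interleaving "acebe" and "gffih":
  Position 0: 'a' from first, 'g' from second => "ag"
  Position 1: 'c' from first, 'f' from second => "cf"
  Position 2: 'e' from first, 'f' from second => "ef"
  Position 3: 'b' from first, 'i' from second => "bi"
  Position 4: 'e' from first, 'h' from second => "eh"
Result: agcfefbieh

agcfefbieh


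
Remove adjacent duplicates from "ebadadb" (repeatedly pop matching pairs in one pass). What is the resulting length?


Input: ebadadb
Stack-based adjacent duplicate removal:
  Read 'e': push. Stack: e
  Read 'b': push. Stack: eb
  Read 'a': push. Stack: eba
  Read 'd': push. Stack: ebad
  Read 'a': push. Stack: ebada
  Read 'd': push. Stack: ebadad
  Read 'b': push. Stack: ebadadb
Final stack: "ebadadb" (length 7)

7


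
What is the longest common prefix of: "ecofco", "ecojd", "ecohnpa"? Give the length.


Words: ecofco, ecojd, ecohnpa
  Position 0: all 'e' => match
  Position 1: all 'c' => match
  Position 2: all 'o' => match
  Position 3: ('f', 'j', 'h') => mismatch, stop
LCP = "eco" (length 3)

3


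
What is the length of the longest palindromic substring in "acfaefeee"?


Input: "acfaefeee"
Checking substrings for palindromes:
  [4:7] "efe" (len 3) => palindrome
  [6:9] "eee" (len 3) => palindrome
  [6:8] "ee" (len 2) => palindrome
  [7:9] "ee" (len 2) => palindrome
Longest palindromic substring: "efe" with length 3

3


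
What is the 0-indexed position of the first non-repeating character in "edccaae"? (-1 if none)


Input: edccaae
Character frequencies:
  'a': 2
  'c': 2
  'd': 1
  'e': 2
Scanning left to right for freq == 1:
  Position 0 ('e'): freq=2, skip
  Position 1 ('d'): unique! => answer = 1

1


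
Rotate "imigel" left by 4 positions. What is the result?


Input: "imigel", rotate left by 4
First 4 characters: "imig"
Remaining characters: "el"
Concatenate remaining + first: "el" + "imig" = "elimig"

elimig


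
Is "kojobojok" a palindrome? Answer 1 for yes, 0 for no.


Input: kojobojok
Reversed: kojobojok
  Compare pos 0 ('k') with pos 8 ('k'): match
  Compare pos 1 ('o') with pos 7 ('o'): match
  Compare pos 2 ('j') with pos 6 ('j'): match
  Compare pos 3 ('o') with pos 5 ('o'): match
Result: palindrome

1


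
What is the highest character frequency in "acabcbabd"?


Input: acabcbabd
Character counts:
  'a': 3
  'b': 3
  'c': 2
  'd': 1
Maximum frequency: 3

3


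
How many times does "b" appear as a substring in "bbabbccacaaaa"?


Searching for "b" in "bbabbccacaaaa"
Scanning each position:
  Position 0: "b" => MATCH
  Position 1: "b" => MATCH
  Position 2: "a" => no
  Position 3: "b" => MATCH
  Position 4: "b" => MATCH
  Position 5: "c" => no
  Position 6: "c" => no
  Position 7: "a" => no
  Position 8: "c" => no
  Position 9: "a" => no
  Position 10: "a" => no
  Position 11: "a" => no
  Position 12: "a" => no
Total occurrences: 4

4


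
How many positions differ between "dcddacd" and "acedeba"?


Comparing "dcddacd" and "acedeba" position by position:
  Position 0: 'd' vs 'a' => DIFFER
  Position 1: 'c' vs 'c' => same
  Position 2: 'd' vs 'e' => DIFFER
  Position 3: 'd' vs 'd' => same
  Position 4: 'a' vs 'e' => DIFFER
  Position 5: 'c' vs 'b' => DIFFER
  Position 6: 'd' vs 'a' => DIFFER
Positions that differ: 5

5


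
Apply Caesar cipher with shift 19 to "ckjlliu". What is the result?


Caesar cipher: shift "ckjlliu" by 19
  'c' (pos 2) + 19 = pos 21 = 'v'
  'k' (pos 10) + 19 = pos 3 = 'd'
  'j' (pos 9) + 19 = pos 2 = 'c'
  'l' (pos 11) + 19 = pos 4 = 'e'
  'l' (pos 11) + 19 = pos 4 = 'e'
  'i' (pos 8) + 19 = pos 1 = 'b'
  'u' (pos 20) + 19 = pos 13 = 'n'
Result: vdceebn

vdceebn


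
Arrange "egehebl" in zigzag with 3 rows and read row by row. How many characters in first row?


Zigzag "egehebl" into 3 rows:
Placing characters:
  'e' => row 0
  'g' => row 1
  'e' => row 2
  'h' => row 1
  'e' => row 0
  'b' => row 1
  'l' => row 2
Rows:
  Row 0: "ee"
  Row 1: "ghb"
  Row 2: "el"
First row length: 2

2


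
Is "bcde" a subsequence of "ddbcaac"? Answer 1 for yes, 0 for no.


Check if "bcde" is a subsequence of "ddbcaac"
Greedy scan:
  Position 0 ('d'): no match needed
  Position 1 ('d'): no match needed
  Position 2 ('b'): matches sub[0] = 'b'
  Position 3 ('c'): matches sub[1] = 'c'
  Position 4 ('a'): no match needed
  Position 5 ('a'): no match needed
  Position 6 ('c'): no match needed
Only matched 2/4 characters => not a subsequence

0


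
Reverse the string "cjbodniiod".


Input: cjbodniiod
Reading characters right to left:
  Position 9: 'd'
  Position 8: 'o'
  Position 7: 'i'
  Position 6: 'i'
  Position 5: 'n'
  Position 4: 'd'
  Position 3: 'o'
  Position 2: 'b'
  Position 1: 'j'
  Position 0: 'c'
Reversed: doiindobjc

doiindobjc


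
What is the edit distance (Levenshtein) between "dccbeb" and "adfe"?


Computing edit distance: "dccbeb" -> "adfe"
DP table:
           a    d    f    e
      0    1    2    3    4
  d   1    1    1    2    3
  c   2    2    2    2    3
  c   3    3    3    3    3
  b   4    4    4    4    4
  e   5    5    5    5    4
  b   6    6    6    6    5
Edit distance = dp[6][4] = 5

5


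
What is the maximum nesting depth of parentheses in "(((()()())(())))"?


Input: "(((()()())(())))"
Tracking depth:
  Position 0 '(': depth becomes 1
  Position 1 '(': depth becomes 2
  Position 2 '(': depth becomes 3
  Position 3 '(': depth becomes 4
  Position 4 ')': depth becomes 3
  Position 5 '(': depth becomes 4
  Position 6 ')': depth becomes 3
  Position 7 '(': depth becomes 4
  Position 8 ')': depth becomes 3
  Position 9 ')': depth becomes 2
  Position 10 '(': depth becomes 3
  Position 11 '(': depth becomes 4
  Position 12 ')': depth becomes 3
  Position 13 ')': depth becomes 2
  Position 14 ')': depth becomes 1
  Position 15 ')': depth becomes 0
Maximum depth reached: 4

4


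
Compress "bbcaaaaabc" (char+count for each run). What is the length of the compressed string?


Input: bbcaaaaabc
Runs:
  'b' x 2 => "b2"
  'c' x 1 => "c1"
  'a' x 5 => "a5"
  'b' x 1 => "b1"
  'c' x 1 => "c1"
Compressed: "b2c1a5b1c1"
Compressed length: 10

10


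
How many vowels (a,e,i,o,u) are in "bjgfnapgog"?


Input: bjgfnapgog
Checking each character:
  'b' at position 0: consonant
  'j' at position 1: consonant
  'g' at position 2: consonant
  'f' at position 3: consonant
  'n' at position 4: consonant
  'a' at position 5: vowel (running total: 1)
  'p' at position 6: consonant
  'g' at position 7: consonant
  'o' at position 8: vowel (running total: 2)
  'g' at position 9: consonant
Total vowels: 2

2


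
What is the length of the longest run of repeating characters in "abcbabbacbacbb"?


Input: "abcbabbacbacbb"
Scanning for longest run:
  Position 1 ('b'): new char, reset run to 1
  Position 2 ('c'): new char, reset run to 1
  Position 3 ('b'): new char, reset run to 1
  Position 4 ('a'): new char, reset run to 1
  Position 5 ('b'): new char, reset run to 1
  Position 6 ('b'): continues run of 'b', length=2
  Position 7 ('a'): new char, reset run to 1
  Position 8 ('c'): new char, reset run to 1
  Position 9 ('b'): new char, reset run to 1
  Position 10 ('a'): new char, reset run to 1
  Position 11 ('c'): new char, reset run to 1
  Position 12 ('b'): new char, reset run to 1
  Position 13 ('b'): continues run of 'b', length=2
Longest run: 'b' with length 2

2


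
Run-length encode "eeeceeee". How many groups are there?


Input: eeeceeee
Scanning for consecutive runs:
  Group 1: 'e' x 3 (positions 0-2)
  Group 2: 'c' x 1 (positions 3-3)
  Group 3: 'e' x 4 (positions 4-7)
Total groups: 3

3


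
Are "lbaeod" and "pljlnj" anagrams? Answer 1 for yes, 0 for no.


Strings: "lbaeod", "pljlnj"
Sorted first:  abdelo
Sorted second: jjllnp
Differ at position 0: 'a' vs 'j' => not anagrams

0


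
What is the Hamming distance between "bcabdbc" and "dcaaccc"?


Comparing "bcabdbc" and "dcaaccc" position by position:
  Position 0: 'b' vs 'd' => differ
  Position 1: 'c' vs 'c' => same
  Position 2: 'a' vs 'a' => same
  Position 3: 'b' vs 'a' => differ
  Position 4: 'd' vs 'c' => differ
  Position 5: 'b' vs 'c' => differ
  Position 6: 'c' vs 'c' => same
Total differences (Hamming distance): 4

4


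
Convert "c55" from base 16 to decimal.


Input: "c55" in base 16
Positional expansion:
  Digit 'c' (value 12) x 16^2 = 3072
  Digit '5' (value 5) x 16^1 = 80
  Digit '5' (value 5) x 16^0 = 5
Sum = 3157

3157


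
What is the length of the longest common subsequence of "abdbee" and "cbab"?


LCS of "abdbee" and "cbab"
DP table:
           c    b    a    b
      0    0    0    0    0
  a   0    0    0    1    1
  b   0    0    1    1    2
  d   0    0    1    1    2
  b   0    0    1    1    2
  e   0    0    1    1    2
  e   0    0    1    1    2
LCS length = dp[6][4] = 2

2


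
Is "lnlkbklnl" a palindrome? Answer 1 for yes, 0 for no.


Input: lnlkbklnl
Reversed: lnlkbklnl
  Compare pos 0 ('l') with pos 8 ('l'): match
  Compare pos 1 ('n') with pos 7 ('n'): match
  Compare pos 2 ('l') with pos 6 ('l'): match
  Compare pos 3 ('k') with pos 5 ('k'): match
Result: palindrome

1


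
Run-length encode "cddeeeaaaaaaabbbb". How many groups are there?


Input: cddeeeaaaaaaabbbb
Scanning for consecutive runs:
  Group 1: 'c' x 1 (positions 0-0)
  Group 2: 'd' x 2 (positions 1-2)
  Group 3: 'e' x 3 (positions 3-5)
  Group 4: 'a' x 7 (positions 6-12)
  Group 5: 'b' x 4 (positions 13-16)
Total groups: 5

5


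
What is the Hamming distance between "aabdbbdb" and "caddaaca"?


Comparing "aabdbbdb" and "caddaaca" position by position:
  Position 0: 'a' vs 'c' => differ
  Position 1: 'a' vs 'a' => same
  Position 2: 'b' vs 'd' => differ
  Position 3: 'd' vs 'd' => same
  Position 4: 'b' vs 'a' => differ
  Position 5: 'b' vs 'a' => differ
  Position 6: 'd' vs 'c' => differ
  Position 7: 'b' vs 'a' => differ
Total differences (Hamming distance): 6

6


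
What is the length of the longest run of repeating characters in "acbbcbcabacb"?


Input: "acbbcbcabacb"
Scanning for longest run:
  Position 1 ('c'): new char, reset run to 1
  Position 2 ('b'): new char, reset run to 1
  Position 3 ('b'): continues run of 'b', length=2
  Position 4 ('c'): new char, reset run to 1
  Position 5 ('b'): new char, reset run to 1
  Position 6 ('c'): new char, reset run to 1
  Position 7 ('a'): new char, reset run to 1
  Position 8 ('b'): new char, reset run to 1
  Position 9 ('a'): new char, reset run to 1
  Position 10 ('c'): new char, reset run to 1
  Position 11 ('b'): new char, reset run to 1
Longest run: 'b' with length 2

2


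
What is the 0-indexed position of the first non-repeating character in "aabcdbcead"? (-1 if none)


Input: aabcdbcead
Character frequencies:
  'a': 3
  'b': 2
  'c': 2
  'd': 2
  'e': 1
Scanning left to right for freq == 1:
  Position 0 ('a'): freq=3, skip
  Position 1 ('a'): freq=3, skip
  Position 2 ('b'): freq=2, skip
  Position 3 ('c'): freq=2, skip
  Position 4 ('d'): freq=2, skip
  Position 5 ('b'): freq=2, skip
  Position 6 ('c'): freq=2, skip
  Position 7 ('e'): unique! => answer = 7

7


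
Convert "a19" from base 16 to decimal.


Input: "a19" in base 16
Positional expansion:
  Digit 'a' (value 10) x 16^2 = 2560
  Digit '1' (value 1) x 16^1 = 16
  Digit '9' (value 9) x 16^0 = 9
Sum = 2585

2585


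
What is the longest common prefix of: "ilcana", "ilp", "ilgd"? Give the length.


Words: ilcana, ilp, ilgd
  Position 0: all 'i' => match
  Position 1: all 'l' => match
  Position 2: ('c', 'p', 'g') => mismatch, stop
LCP = "il" (length 2)

2


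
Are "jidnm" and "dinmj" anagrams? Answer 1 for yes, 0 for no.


Strings: "jidnm", "dinmj"
Sorted first:  dijmn
Sorted second: dijmn
Sorted forms match => anagrams

1


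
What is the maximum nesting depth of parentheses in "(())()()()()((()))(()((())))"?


Input: "(())()()()()((()))(()((())))"
Tracking depth:
  Position 0 '(': depth becomes 1
  Position 1 '(': depth becomes 2
  Position 2 ')': depth becomes 1
  Position 3 ')': depth becomes 0
  Position 4 '(': depth becomes 1
  Position 5 ')': depth becomes 0
  Position 6 '(': depth becomes 1
  Position 7 ')': depth becomes 0
  Position 8 '(': depth becomes 1
  Position 9 ')': depth becomes 0
  Position 10 '(': depth becomes 1
  Position 11 ')': depth becomes 0
  Position 12 '(': depth becomes 1
  Position 13 '(': depth becomes 2
  Position 14 '(': depth becomes 3
  Position 15 ')': depth becomes 2
  Position 16 ')': depth becomes 1
  Position 17 ')': depth becomes 0
  Position 18 '(': depth becomes 1
  Position 19 '(': depth becomes 2
  Position 20 ')': depth becomes 1
  Position 21 '(': depth becomes 2
  Position 22 '(': depth becomes 3
  Position 23 '(': depth becomes 4
  Position 24 ')': depth becomes 3
  Position 25 ')': depth becomes 2
  Position 26 ')': depth becomes 1
  Position 27 ')': depth becomes 0
Maximum depth reached: 4

4


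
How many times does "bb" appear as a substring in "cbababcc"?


Searching for "bb" in "cbababcc"
Scanning each position:
  Position 0: "cb" => no
  Position 1: "ba" => no
  Position 2: "ab" => no
  Position 3: "ba" => no
  Position 4: "ab" => no
  Position 5: "bc" => no
  Position 6: "cc" => no
Total occurrences: 0

0


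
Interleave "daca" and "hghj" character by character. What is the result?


Interleaving "daca" and "hghj":
  Position 0: 'd' from first, 'h' from second => "dh"
  Position 1: 'a' from first, 'g' from second => "ag"
  Position 2: 'c' from first, 'h' from second => "ch"
  Position 3: 'a' from first, 'j' from second => "aj"
Result: dhagchaj

dhagchaj


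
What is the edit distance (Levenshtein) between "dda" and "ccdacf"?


Computing edit distance: "dda" -> "ccdacf"
DP table:
           c    c    d    a    c    f
      0    1    2    3    4    5    6
  d   1    1    2    2    3    4    5
  d   2    2    2    2    3    4    5
  a   3    3    3    3    2    3    4
Edit distance = dp[3][6] = 4

4


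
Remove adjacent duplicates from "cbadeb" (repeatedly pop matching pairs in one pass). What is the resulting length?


Input: cbadeb
Stack-based adjacent duplicate removal:
  Read 'c': push. Stack: c
  Read 'b': push. Stack: cb
  Read 'a': push. Stack: cba
  Read 'd': push. Stack: cbad
  Read 'e': push. Stack: cbade
  Read 'b': push. Stack: cbadeb
Final stack: "cbadeb" (length 6)

6


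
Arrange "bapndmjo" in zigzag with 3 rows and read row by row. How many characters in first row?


Zigzag "bapndmjo" into 3 rows:
Placing characters:
  'b' => row 0
  'a' => row 1
  'p' => row 2
  'n' => row 1
  'd' => row 0
  'm' => row 1
  'j' => row 2
  'o' => row 1
Rows:
  Row 0: "bd"
  Row 1: "anmo"
  Row 2: "pj"
First row length: 2

2


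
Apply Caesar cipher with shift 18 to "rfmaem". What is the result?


Caesar cipher: shift "rfmaem" by 18
  'r' (pos 17) + 18 = pos 9 = 'j'
  'f' (pos 5) + 18 = pos 23 = 'x'
  'm' (pos 12) + 18 = pos 4 = 'e'
  'a' (pos 0) + 18 = pos 18 = 's'
  'e' (pos 4) + 18 = pos 22 = 'w'
  'm' (pos 12) + 18 = pos 4 = 'e'
Result: jxeswe

jxeswe


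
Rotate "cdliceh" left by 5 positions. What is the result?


Input: "cdliceh", rotate left by 5
First 5 characters: "cdlic"
Remaining characters: "eh"
Concatenate remaining + first: "eh" + "cdlic" = "ehcdlic"

ehcdlic


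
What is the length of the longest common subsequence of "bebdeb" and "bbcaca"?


LCS of "bebdeb" and "bbcaca"
DP table:
           b    b    c    a    c    a
      0    0    0    0    0    0    0
  b   0    1    1    1    1    1    1
  e   0    1    1    1    1    1    1
  b   0    1    2    2    2    2    2
  d   0    1    2    2    2    2    2
  e   0    1    2    2    2    2    2
  b   0    1    2    2    2    2    2
LCS length = dp[6][6] = 2

2


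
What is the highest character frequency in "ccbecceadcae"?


Input: ccbecceadcae
Character counts:
  'a': 2
  'b': 1
  'c': 5
  'd': 1
  'e': 3
Maximum frequency: 5

5


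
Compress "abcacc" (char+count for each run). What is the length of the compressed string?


Input: abcacc
Runs:
  'a' x 1 => "a1"
  'b' x 1 => "b1"
  'c' x 1 => "c1"
  'a' x 1 => "a1"
  'c' x 2 => "c2"
Compressed: "a1b1c1a1c2"
Compressed length: 10

10


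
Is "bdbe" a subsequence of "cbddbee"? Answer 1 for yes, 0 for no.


Check if "bdbe" is a subsequence of "cbddbee"
Greedy scan:
  Position 0 ('c'): no match needed
  Position 1 ('b'): matches sub[0] = 'b'
  Position 2 ('d'): matches sub[1] = 'd'
  Position 3 ('d'): no match needed
  Position 4 ('b'): matches sub[2] = 'b'
  Position 5 ('e'): matches sub[3] = 'e'
  Position 6 ('e'): no match needed
All 4 characters matched => is a subsequence

1


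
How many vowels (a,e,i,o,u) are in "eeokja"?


Input: eeokja
Checking each character:
  'e' at position 0: vowel (running total: 1)
  'e' at position 1: vowel (running total: 2)
  'o' at position 2: vowel (running total: 3)
  'k' at position 3: consonant
  'j' at position 4: consonant
  'a' at position 5: vowel (running total: 4)
Total vowels: 4

4


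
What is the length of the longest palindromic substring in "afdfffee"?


Input: "afdfffee"
Checking substrings for palindromes:
  [1:4] "fdf" (len 3) => palindrome
  [3:6] "fff" (len 3) => palindrome
  [3:5] "ff" (len 2) => palindrome
  [4:6] "ff" (len 2) => palindrome
  [6:8] "ee" (len 2) => palindrome
Longest palindromic substring: "fdf" with length 3

3


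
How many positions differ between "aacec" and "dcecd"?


Comparing "aacec" and "dcecd" position by position:
  Position 0: 'a' vs 'd' => DIFFER
  Position 1: 'a' vs 'c' => DIFFER
  Position 2: 'c' vs 'e' => DIFFER
  Position 3: 'e' vs 'c' => DIFFER
  Position 4: 'c' vs 'd' => DIFFER
Positions that differ: 5

5


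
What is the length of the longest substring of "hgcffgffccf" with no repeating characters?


Input: "hgcffgffccf"
Sliding window (track last position of each char):
  Position 0 ('h'): window [0,0] length 1 -- new best
  Position 1 ('g'): window [0,1] length 2 -- new best
  Position 2 ('c'): window [0,2] length 3 -- new best
  Position 3 ('f'): window [0,3] length 4 -- new best
  Position 4 ('f'): repeat (last at 3), move window start to 4
  Position 4 ('f'): window [4,4] length 1
  Position 5 ('g'): window [4,5] length 2
  Position 6 ('f'): repeat (last at 4), move window start to 5
  Position 6 ('f'): window [5,6] length 2
  Position 7 ('f'): repeat (last at 6), move window start to 7
  Position 7 ('f'): window [7,7] length 1
  Position 8 ('c'): window [7,8] length 2
  Position 9 ('c'): repeat (last at 8), move window start to 9
  Position 9 ('c'): window [9,9] length 1
  Position 10 ('f'): window [9,10] length 2
Longest substring with no repeats: "hgcf" with length 4

4


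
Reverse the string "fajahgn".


Input: fajahgn
Reading characters right to left:
  Position 6: 'n'
  Position 5: 'g'
  Position 4: 'h'
  Position 3: 'a'
  Position 2: 'j'
  Position 1: 'a'
  Position 0: 'f'
Reversed: nghajaf

nghajaf


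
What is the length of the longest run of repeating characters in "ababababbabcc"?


Input: "ababababbabcc"
Scanning for longest run:
  Position 1 ('b'): new char, reset run to 1
  Position 2 ('a'): new char, reset run to 1
  Position 3 ('b'): new char, reset run to 1
  Position 4 ('a'): new char, reset run to 1
  Position 5 ('b'): new char, reset run to 1
  Position 6 ('a'): new char, reset run to 1
  Position 7 ('b'): new char, reset run to 1
  Position 8 ('b'): continues run of 'b', length=2
  Position 9 ('a'): new char, reset run to 1
  Position 10 ('b'): new char, reset run to 1
  Position 11 ('c'): new char, reset run to 1
  Position 12 ('c'): continues run of 'c', length=2
Longest run: 'b' with length 2

2


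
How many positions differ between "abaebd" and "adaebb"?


Comparing "abaebd" and "adaebb" position by position:
  Position 0: 'a' vs 'a' => same
  Position 1: 'b' vs 'd' => DIFFER
  Position 2: 'a' vs 'a' => same
  Position 3: 'e' vs 'e' => same
  Position 4: 'b' vs 'b' => same
  Position 5: 'd' vs 'b' => DIFFER
Positions that differ: 2

2
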